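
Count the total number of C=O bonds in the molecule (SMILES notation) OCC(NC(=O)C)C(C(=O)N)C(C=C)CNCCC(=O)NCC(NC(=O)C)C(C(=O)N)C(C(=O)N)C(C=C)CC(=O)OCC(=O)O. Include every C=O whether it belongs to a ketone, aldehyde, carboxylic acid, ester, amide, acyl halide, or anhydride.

8

CH(NHCOCH3): amide, 1 C=O (running total 1).
CH(CONH2): amide, 1 C=O (running total 2).
CH2CONHCH2: amide, 1 C=O (running total 3).
CH(NHCOCH3): amide, 1 C=O (running total 4).
CH(CONH2): amide, 1 C=O (running total 5).
CH(CONH2): amide, 1 C=O (running total 6).
CH2COOCH2: ester, 1 C=O (running total 7).
COOH: carboxylic acid, 1 C=O (running total 8).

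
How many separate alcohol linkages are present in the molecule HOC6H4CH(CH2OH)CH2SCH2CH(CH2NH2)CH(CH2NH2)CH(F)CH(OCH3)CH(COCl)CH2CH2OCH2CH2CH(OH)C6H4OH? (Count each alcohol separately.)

2

–OH attached directly to an aromatic ring → phenol (not alcohol); the ring itself is an arene.
pendant –CH2OH on an sp³ backbone C → alcohol.
C–S–C linkage → sulfide (thioether).
pendant –CH2NH2: N on sp³ C, no adjacent C=O → amine.
pendant –CH2NH2: N on sp³ C, no adjacent C=O → amine.
halogen on an sp³ carbon → alkyl halide.
pendant –OCH3: C–O–C with sp³ C, no adjacent C=O → ether.
pendant –C(=O)X: carbonyl C bonded to C and halogen → acyl halide.
C–O–C with sp³ carbons on both sides and no adjacent C=O → ether.
–OH on an sp³ carbon → alcohol (secondary).
–OH attached directly to an aromatic ring → phenol (not alcohol); the ring itself is an arene.
Alcohol appears at: CH(CH2OH), CH(OH) → 2.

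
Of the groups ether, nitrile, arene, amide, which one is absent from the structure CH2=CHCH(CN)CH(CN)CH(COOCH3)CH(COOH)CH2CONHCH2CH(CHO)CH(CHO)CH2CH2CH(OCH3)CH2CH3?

nitrile: present (CH(CN) — pendant –C≡N: nitrile).
ether: present (CH(OCH3) — pendant –OCH3: C–O–C with sp³ C, no adjacent C=O → ether).
amide: present (CH2CONHCH2 — –C(=O)–N– linkage → amide (the N is not an amine)).
arene: no segment matches this pattern.

arene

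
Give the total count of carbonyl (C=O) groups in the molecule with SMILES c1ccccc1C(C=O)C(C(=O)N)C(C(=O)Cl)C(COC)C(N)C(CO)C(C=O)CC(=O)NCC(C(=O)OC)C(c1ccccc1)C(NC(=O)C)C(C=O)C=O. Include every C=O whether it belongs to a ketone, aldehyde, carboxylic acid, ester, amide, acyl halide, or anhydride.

CH(CHO): aldehyde, 1 C=O (running total 1).
CH(CONH2): amide, 1 C=O (running total 2).
CH(COCl): acyl halide, 1 C=O (running total 3).
CH(CHO): aldehyde, 1 C=O (running total 4).
CH2CONHCH2: amide, 1 C=O (running total 5).
CH(COOCH3): ester, 1 C=O (running total 6).
CH(NHCOCH3): amide, 1 C=O (running total 7).
CH(CHO): aldehyde, 1 C=O (running total 8).
CHO: aldehyde, 1 C=O (running total 9).

9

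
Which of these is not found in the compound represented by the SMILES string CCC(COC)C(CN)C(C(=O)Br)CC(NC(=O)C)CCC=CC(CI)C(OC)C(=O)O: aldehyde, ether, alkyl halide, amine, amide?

ether: present (CH(CH2OCH3) — pendant –CH2OCH3: C–O–C linkage → ether).
amide: present (CH(NHCOCH3) — pendant –NHC(=O)CH3: N bonded to a carbonyl → amide (not amine)).
alkyl halide: present (CH(CH2I) — pendant –CH2X: halogen on sp³ carbon → alkyl halide).
amine: present (CH(CH2NH2) — pendant –CH2NH2: N on sp³ C, no adjacent C=O → amine).
aldehyde: absent. In COOH, the carbonyl carbon bears –OH, not –H, so it is a carboxylic acid.

aldehyde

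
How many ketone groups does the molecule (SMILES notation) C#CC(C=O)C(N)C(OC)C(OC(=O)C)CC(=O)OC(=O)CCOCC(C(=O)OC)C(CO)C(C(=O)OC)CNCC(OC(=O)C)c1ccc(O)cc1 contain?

Taking each segment in turn:
  HC≡C: C≡C triple bond → alkyne.
  CH(CHO): pendant –CHO: carbonyl C bonded to C and H → aldehyde.
  CH(NH2): –NH2 on an sp³ carbon with no adjacent C=O → amine.
  CH(OCH3): pendant –OCH3: C–O–C with sp³ C, no adjacent C=O → ether.
  CH(OCOCH3): pendant –OC(=O)CH3: an acyloxy group → ester.
  CH2CO-O-COCH2: two acyl groups sharing one oxygen, –C(=O)–O–C(=O)– → anhydride.
  CH2OCH2: C–O–C with sp³ carbons on both sides and no adjacent C=O → ether.
  CH(COOCH3): pendant –COOCH3: carbonyl C bonded to C and –OCH3 → ester.
  CH(CH2OH): pendant –CH2OH on an sp³ backbone C → alcohol.
  CH(COOCH3): pendant –COOCH3: carbonyl C bonded to C and –OCH3 → ester.
  CH2NHCH2: C–N–C with sp³ carbons and no adjacent C=O → amine (secondary).
  CH(OCOCH3): pendant –OC(=O)CH3: an acyloxy group → ester.
  C6H4OH: –OH attached directly to an aromatic ring → phenol (not alcohol); the ring itself is an arene.
No segment is a ketone: CH(CHO) is aldehyde, not ketone; CH(OCOCH3) is ester, not ketone; CH2CO-O-COCH2 is anhydride, not ketone. → 0.

0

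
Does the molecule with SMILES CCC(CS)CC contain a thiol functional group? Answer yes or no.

pendant –CH2SH → thiol.
The CH(CH2SH) segment supplies the thiol: pendant –CH2SH → thiol.

yes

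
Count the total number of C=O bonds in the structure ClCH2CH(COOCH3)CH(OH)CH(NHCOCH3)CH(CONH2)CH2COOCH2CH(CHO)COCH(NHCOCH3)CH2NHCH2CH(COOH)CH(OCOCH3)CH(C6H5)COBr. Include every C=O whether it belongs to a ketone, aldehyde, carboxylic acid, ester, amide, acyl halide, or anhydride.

10

CH(COOCH3): ester, 1 C=O (running total 1).
CH(NHCOCH3): amide, 1 C=O (running total 2).
CH(CONH2): amide, 1 C=O (running total 3).
CH2COOCH2: ester, 1 C=O (running total 4).
CH(CHO): aldehyde, 1 C=O (running total 5).
CO: ketone, 1 C=O (running total 6).
CH(NHCOCH3): amide, 1 C=O (running total 7).
CH(COOH): carboxylic acid, 1 C=O (running total 8).
CH(OCOCH3): ester, 1 C=O (running total 9).
COBr: acyl halide, 1 C=O (running total 10).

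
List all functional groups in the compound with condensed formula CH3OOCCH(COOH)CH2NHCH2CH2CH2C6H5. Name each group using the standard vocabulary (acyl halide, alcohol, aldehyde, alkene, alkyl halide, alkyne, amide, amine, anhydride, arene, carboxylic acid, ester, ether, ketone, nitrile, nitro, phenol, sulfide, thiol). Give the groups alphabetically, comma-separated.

amine, arene, carboxylic acid, ester

CH3O–C(=O)–: carbonyl C bonded to C and to –OCH3 → ester (not ketone + ether).
pendant –COOH: carbonyl C bonded to C and –OH → carboxylic acid.
C–N–C with sp³ carbons and no adjacent C=O → amine (secondary).
–C6H5 phenyl ring → arene.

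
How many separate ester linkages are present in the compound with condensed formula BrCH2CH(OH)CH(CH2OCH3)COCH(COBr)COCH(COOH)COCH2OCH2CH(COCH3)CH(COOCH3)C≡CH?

Working along the chain:
  BrCH2: halogen on an sp³ carbon → alkyl halide.
  CH(OH): –OH on an sp³ carbon → alcohol (secondary).
  CH(CH2OCH3): pendant –CH2OCH3: C–O–C linkage → ether.
  CO: –C(=O)– with carbon on both sides → ketone.
  CH(COBr): pendant –C(=O)X: carbonyl C bonded to C and halogen → acyl halide.
  CO: –C(=O)– with carbon on both sides → ketone.
  CH(COOH): pendant –COOH: carbonyl C bonded to C and –OH → carboxylic acid.
  CO: –C(=O)– with carbon on both sides → ketone.
  CH2OCH2: C–O–C with sp³ carbons on both sides and no adjacent C=O → ether.
  CH(COCH3): pendant –COCH3: carbonyl C bonded to two carbons → ketone.
  CH(COOCH3): pendant –COOCH3: carbonyl C bonded to C and –OCH3 → ester.
  C≡CH: C≡C triple bond → alkyne.
Ester appears at: CH(COOCH3) → 1.

1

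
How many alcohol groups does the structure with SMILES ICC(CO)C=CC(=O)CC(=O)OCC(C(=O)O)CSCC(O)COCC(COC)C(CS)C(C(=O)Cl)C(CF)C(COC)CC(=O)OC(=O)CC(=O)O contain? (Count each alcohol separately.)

2

halogen on an sp³ carbon → alkyl halide.
pendant –CH2OH on an sp³ backbone C → alcohol.
C=C double bond → alkene.
–C(=O)– with carbon on both sides → ketone.
–C(=O)–O–C with C on the carbonyl side → ester.
pendant –COOH: carbonyl C bonded to C and –OH → carboxylic acid.
C–S–C linkage → sulfide (thioether).
–OH on an sp³ carbon → alcohol (secondary).
C–O–C with sp³ carbons on both sides and no adjacent C=O → ether.
pendant –CH2OCH3: C–O–C linkage → ether.
pendant –CH2SH → thiol.
pendant –C(=O)X: carbonyl C bonded to C and halogen → acyl halide.
pendant –CH2X: halogen on sp³ carbon → alkyl halide.
pendant –CH2OCH3: C–O–C linkage → ether.
two acyl groups sharing one oxygen, –C(=O)–O–C(=O)– → anhydride.
–COOH: carbonyl C bonded to –OH and C → carboxylic acid (the –OH is not a separate alcohol).
Alcohol appears at: CH(CH2OH), CH(OH) → 2.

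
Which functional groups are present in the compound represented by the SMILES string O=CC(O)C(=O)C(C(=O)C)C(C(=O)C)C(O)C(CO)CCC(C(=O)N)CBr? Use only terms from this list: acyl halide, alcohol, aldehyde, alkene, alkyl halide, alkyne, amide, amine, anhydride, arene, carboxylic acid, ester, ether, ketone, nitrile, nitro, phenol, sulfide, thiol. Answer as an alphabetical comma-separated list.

alcohol, aldehyde, alkyl halide, amide, ketone

terminal –CHO: carbonyl C bonded to H and C → aldehyde.
–OH on an sp³ carbon → alcohol (secondary).
–C(=O)– with carbon on both sides → ketone.
pendant –COCH3: carbonyl C bonded to two carbons → ketone.
pendant –COCH3: carbonyl C bonded to two carbons → ketone.
–OH on an sp³ carbon → alcohol (secondary).
pendant –CH2OH on an sp³ backbone C → alcohol.
pendant –CONH2: carbonyl C bonded to C and N → amide.
halogen on an sp³ carbon → alkyl halide.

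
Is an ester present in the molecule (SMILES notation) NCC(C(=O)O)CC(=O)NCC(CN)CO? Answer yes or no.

Working along the chain:
  H2NCH2: –NH2 on an sp³ carbon with no adjacent C=O → amine.
  CH(COOH): pendant –COOH: carbonyl C bonded to C and –OH → carboxylic acid.
  CH2CONHCH2: –C(=O)–N– linkage → amide (the N is not an amine).
  CH(CH2NH2): pendant –CH2NH2: N on sp³ C, no adjacent C=O → amine.
  CH2OH: –OH on an sp³ carbon → alcohol.
The groups actually present are: alcohol, amide, amine, carboxylic acid.

no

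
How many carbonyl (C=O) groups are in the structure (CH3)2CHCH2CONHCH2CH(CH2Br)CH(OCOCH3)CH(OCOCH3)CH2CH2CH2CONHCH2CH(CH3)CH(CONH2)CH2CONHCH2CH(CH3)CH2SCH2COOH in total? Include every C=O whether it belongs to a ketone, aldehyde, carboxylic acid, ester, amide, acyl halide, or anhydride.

7

CH2CONHCH2: amide, 1 C=O (running total 1).
CH(OCOCH3): ester, 1 C=O (running total 2).
CH(OCOCH3): ester, 1 C=O (running total 3).
CH2CONHCH2: amide, 1 C=O (running total 4).
CH(CONH2): amide, 1 C=O (running total 5).
CH2CONHCH2: amide, 1 C=O (running total 6).
COOH: carboxylic acid, 1 C=O (running total 7).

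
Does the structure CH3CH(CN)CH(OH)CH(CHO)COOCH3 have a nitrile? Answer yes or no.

pendant –C≡N: nitrile.
–OH on an sp³ carbon → alcohol (secondary).
pendant –CHO: carbonyl C bonded to C and H → aldehyde.
–C(=O)OCH3: carbonyl C bonded to C and to –OCH3 → ester (not ketone + ether).
The CH(CN) segment supplies the nitrile: pendant –C≡N: nitrile.

yes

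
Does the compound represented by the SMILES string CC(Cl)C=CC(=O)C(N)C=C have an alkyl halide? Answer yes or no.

yes

halogen on an sp³ carbon → alkyl halide.
C=C double bond → alkene.
–C(=O)– with carbon on both sides → ketone.
–NH2 on an sp³ carbon with no adjacent C=O → amine.
C=C double bond → alkene.
The CH(Cl) segment supplies the alkyl halide: halogen on an sp³ carbon → alkyl halide.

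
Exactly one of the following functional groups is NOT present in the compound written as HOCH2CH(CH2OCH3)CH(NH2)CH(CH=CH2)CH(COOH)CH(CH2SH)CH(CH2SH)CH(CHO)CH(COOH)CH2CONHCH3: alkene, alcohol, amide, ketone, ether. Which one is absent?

ether: present (CH(CH2OCH3) — pendant –CH2OCH3: C–O–C linkage → ether).
alkene: present (CH(CH=CH2) — pendant –CH=CH2: C=C double bond → alkene).
amide: present (CONHCH3 — –C(=O)NHCH3: carbonyl C bonded to C and to N → amide (the N is not an amine)).
alcohol: present (HOCH2 — HO– on an sp³ carbon → alcohol).
ketone: absent. In CONHCH3, the C=O is bonded to nitrogen, which defines an amide, not a ketone. In CH(COOH), the C=O bears an –OH, making it a carboxylic acid rather than a ketone. In CH(CHO), the carbonyl carbon carries an H, so it is an aldehyde, not a ketone.

ketone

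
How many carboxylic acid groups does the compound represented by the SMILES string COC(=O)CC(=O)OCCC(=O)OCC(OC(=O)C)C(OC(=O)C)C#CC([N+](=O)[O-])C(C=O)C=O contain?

0

Reading the structure from left to right:
  CH3OOC: CH3O–C(=O)–: carbonyl C bonded to C and to –OCH3 → ester (not ketone + ether).
  CH2COOCH2: –C(=O)–O–C with C on the carbonyl side → ester.
  CH2COOCH2: –C(=O)–O–C with C on the carbonyl side → ester.
  CH(OCOCH3): pendant –OC(=O)CH3: an acyloxy group → ester.
  CH(OCOCH3): pendant –OC(=O)CH3: an acyloxy group → ester.
  C≡C: C≡C triple bond → alkyne.
  CH(NO2): –NO2 on an sp³ carbon → nitro (the N=O is not a carbonyl).
  CH(CHO): pendant –CHO: carbonyl C bonded to C and H → aldehyde.
  CHO: terminal –CHO: carbonyl C bonded to H and C → aldehyde.
No segment is a carboxylic acid: CH3OOC is ester, not carboxylic acid; CH2COOCH2 is ester, not carboxylic acid; CH2COOCH2 is ester, not carboxylic acid. → 0.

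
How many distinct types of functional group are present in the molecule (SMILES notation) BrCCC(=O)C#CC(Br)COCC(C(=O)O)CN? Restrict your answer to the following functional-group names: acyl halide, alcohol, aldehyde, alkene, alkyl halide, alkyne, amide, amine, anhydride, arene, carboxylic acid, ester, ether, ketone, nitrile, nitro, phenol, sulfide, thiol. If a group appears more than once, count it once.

Reading the structure from left to right:
  BrCH2: halogen on an sp³ carbon → alkyl halide.
  CO: –C(=O)– with carbon on both sides → ketone.
  C≡C: C≡C triple bond → alkyne.
  CH(Br): halogen on an sp³ carbon → alkyl halide.
  CH2OCH2: C–O–C with sp³ carbons on both sides and no adjacent C=O → ether.
  CH(COOH): pendant –COOH: carbonyl C bonded to C and –OH → carboxylic acid.
  CH2NH2: –NH2 on an sp³ carbon with no adjacent C=O → amine.
Distinct types present: alkyl halide, alkyne, amine, carboxylic acid, ether, ketone.

6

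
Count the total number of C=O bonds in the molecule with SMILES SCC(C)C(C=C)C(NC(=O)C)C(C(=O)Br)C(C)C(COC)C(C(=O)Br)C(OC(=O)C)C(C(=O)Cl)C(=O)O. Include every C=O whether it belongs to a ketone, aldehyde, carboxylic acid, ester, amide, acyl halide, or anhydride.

6

CH(NHCOCH3): amide, 1 C=O (running total 1).
CH(COBr): acyl halide, 1 C=O (running total 2).
CH(COBr): acyl halide, 1 C=O (running total 3).
CH(OCOCH3): ester, 1 C=O (running total 4).
CH(COCl): acyl halide, 1 C=O (running total 5).
COOH: carboxylic acid, 1 C=O (running total 6).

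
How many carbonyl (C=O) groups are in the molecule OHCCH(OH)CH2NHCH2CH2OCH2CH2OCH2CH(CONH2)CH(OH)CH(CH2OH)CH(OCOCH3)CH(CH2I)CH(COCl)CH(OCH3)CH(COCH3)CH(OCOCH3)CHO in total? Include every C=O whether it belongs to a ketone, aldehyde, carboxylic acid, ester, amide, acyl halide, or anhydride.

OHC: aldehyde, 1 C=O (running total 1).
CH(CONH2): amide, 1 C=O (running total 2).
CH(OCOCH3): ester, 1 C=O (running total 3).
CH(COCl): acyl halide, 1 C=O (running total 4).
CH(COCH3): ketone, 1 C=O (running total 5).
CH(OCOCH3): ester, 1 C=O (running total 6).
CHO: aldehyde, 1 C=O (running total 7).

7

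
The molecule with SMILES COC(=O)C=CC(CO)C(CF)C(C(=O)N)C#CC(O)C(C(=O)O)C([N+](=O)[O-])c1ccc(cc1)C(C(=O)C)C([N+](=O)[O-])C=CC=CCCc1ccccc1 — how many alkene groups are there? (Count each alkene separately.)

CH3O–C(=O)–: carbonyl C bonded to C and to –OCH3 → ester (not ketone + ether).
C=C double bond → alkene.
pendant –CH2OH on an sp³ backbone C → alcohol.
pendant –CH2X: halogen on sp³ carbon → alkyl halide.
pendant –CONH2: carbonyl C bonded to C and N → amide.
C≡C triple bond → alkyne.
–OH on an sp³ carbon → alcohol (secondary).
pendant –COOH: carbonyl C bonded to C and –OH → carboxylic acid.
–NO2 on an sp³ carbon → nitro (the N=O is not a carbonyl).
para-disubstituted benzene ring → arene.
pendant –COCH3: carbonyl C bonded to two carbons → ketone.
–NO2 on an sp³ carbon → nitro (the N=O is not a carbonyl).
C=C double bond → alkene.
C=C double bond → alkene.
–C6H5 phenyl ring → arene.
Alkene appears at: CH=CH, CH=CH, CH=CH → 3.

3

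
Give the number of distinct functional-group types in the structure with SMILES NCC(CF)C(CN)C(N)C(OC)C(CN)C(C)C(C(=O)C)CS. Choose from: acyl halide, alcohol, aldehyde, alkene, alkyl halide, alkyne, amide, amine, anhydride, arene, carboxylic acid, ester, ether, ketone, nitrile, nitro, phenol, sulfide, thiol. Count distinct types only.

5

–NH2 on an sp³ carbon with no adjacent C=O → amine.
pendant –CH2X: halogen on sp³ carbon → alkyl halide.
pendant –CH2NH2: N on sp³ C, no adjacent C=O → amine.
–NH2 on an sp³ carbon with no adjacent C=O → amine.
pendant –OCH3: C–O–C with sp³ C, no adjacent C=O → ether.
pendant –CH2NH2: N on sp³ C, no adjacent C=O → amine.
pendant –COCH3: carbonyl C bonded to two carbons → ketone.
–SH on an sp³ carbon → thiol.
Distinct types present: alkyl halide, amine, ether, ketone, thiol.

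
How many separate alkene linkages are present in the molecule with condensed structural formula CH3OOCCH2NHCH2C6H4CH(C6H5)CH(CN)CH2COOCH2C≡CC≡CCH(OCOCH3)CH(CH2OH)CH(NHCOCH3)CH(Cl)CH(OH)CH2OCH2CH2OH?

0

Taking each segment in turn:
  CH3OOC: CH3O–C(=O)–: carbonyl C bonded to C and to –OCH3 → ester (not ketone + ether).
  CH2NHCH2: C–N–C with sp³ carbons and no adjacent C=O → amine (secondary).
  C6H4: para-disubstituted benzene ring → arene.
  CH(C6H5): pendant –C6H5: benzene ring → arene.
  CH(CN): pendant –C≡N: nitrile.
  CH2COOCH2: –C(=O)–O–C with C on the carbonyl side → ester.
  C≡C: C≡C triple bond → alkyne.
  C≡C: C≡C triple bond → alkyne.
  CH(OCOCH3): pendant –OC(=O)CH3: an acyloxy group → ester.
  CH(CH2OH): pendant –CH2OH on an sp³ backbone C → alcohol.
  CH(NHCOCH3): pendant –NHC(=O)CH3: N bonded to a carbonyl → amide (not amine).
  CH(Cl): halogen on an sp³ carbon → alkyl halide.
  CH(OH): –OH on an sp³ carbon → alcohol (secondary).
  CH2OCH2: C–O–C with sp³ carbons on both sides and no adjacent C=O → ether.
  CH2OH: –OH on an sp³ carbon → alcohol.
No segment is a alkene: C6H4 is arene, not alkene; CH(C6H5) is arene, not alkene; C≡C is alkyne, not alkene. → 0.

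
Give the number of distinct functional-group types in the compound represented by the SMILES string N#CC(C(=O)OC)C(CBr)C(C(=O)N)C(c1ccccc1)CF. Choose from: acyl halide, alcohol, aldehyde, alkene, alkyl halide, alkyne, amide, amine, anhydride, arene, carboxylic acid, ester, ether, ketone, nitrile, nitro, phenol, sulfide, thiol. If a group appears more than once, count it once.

5

Working along the chain:
  N≡C: N≡C–: carbon triple-bonded to nitrogen → nitrile.
  CH(COOCH3): pendant –COOCH3: carbonyl C bonded to C and –OCH3 → ester.
  CH(CH2Br): pendant –CH2X: halogen on sp³ carbon → alkyl halide.
  CH(CONH2): pendant –CONH2: carbonyl C bonded to C and N → amide.
  CH(C6H5): pendant –C6H5: benzene ring → arene.
  CH2F: halogen on an sp³ carbon → alkyl halide.
Distinct types present: alkyl halide, amide, arene, ester, nitrile.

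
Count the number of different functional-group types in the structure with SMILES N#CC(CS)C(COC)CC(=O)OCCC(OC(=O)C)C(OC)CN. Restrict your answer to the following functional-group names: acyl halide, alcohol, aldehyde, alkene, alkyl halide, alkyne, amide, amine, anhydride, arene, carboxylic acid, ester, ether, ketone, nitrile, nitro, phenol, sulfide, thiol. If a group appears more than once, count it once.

Reading the structure from left to right:
  N≡C: N≡C–: carbon triple-bonded to nitrogen → nitrile.
  CH(CH2SH): pendant –CH2SH → thiol.
  CH(CH2OCH3): pendant –CH2OCH3: C–O–C linkage → ether.
  CH2COOCH2: –C(=O)–O–C with C on the carbonyl side → ester.
  CH(OCOCH3): pendant –OC(=O)CH3: an acyloxy group → ester.
  CH(OCH3): pendant –OCH3: C–O–C with sp³ C, no adjacent C=O → ether.
  CH2NH2: –NH2 on an sp³ carbon with no adjacent C=O → amine.
Distinct types present: amine, ester, ether, nitrile, thiol.

5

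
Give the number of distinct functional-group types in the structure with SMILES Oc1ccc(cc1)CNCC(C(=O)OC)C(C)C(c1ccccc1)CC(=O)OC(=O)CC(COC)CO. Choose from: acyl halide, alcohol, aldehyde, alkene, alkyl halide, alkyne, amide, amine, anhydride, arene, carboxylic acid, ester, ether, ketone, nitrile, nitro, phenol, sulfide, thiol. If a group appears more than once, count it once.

7

Taking each segment in turn:
  HOC6H4: –OH attached directly to an aromatic ring → phenol (not alcohol); the ring itself is an arene.
  CH2NHCH2: C–N–C with sp³ carbons and no adjacent C=O → amine (secondary).
  CH(COOCH3): pendant –COOCH3: carbonyl C bonded to C and –OCH3 → ester.
  CH(C6H5): pendant –C6H5: benzene ring → arene.
  CH2CO-O-COCH2: two acyl groups sharing one oxygen, –C(=O)–O–C(=O)– → anhydride.
  CH(CH2OCH3): pendant –CH2OCH3: C–O–C linkage → ether.
  CH2OH: –OH on an sp³ carbon → alcohol.
Distinct types present: alcohol, amine, anhydride, arene, ester, ether, phenol.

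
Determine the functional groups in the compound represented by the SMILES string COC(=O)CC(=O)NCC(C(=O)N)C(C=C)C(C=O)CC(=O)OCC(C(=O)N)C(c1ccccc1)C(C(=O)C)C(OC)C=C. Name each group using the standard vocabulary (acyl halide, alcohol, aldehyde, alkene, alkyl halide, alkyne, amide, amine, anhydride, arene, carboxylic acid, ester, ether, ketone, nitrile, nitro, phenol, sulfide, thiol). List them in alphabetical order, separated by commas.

CH3O–C(=O)–: carbonyl C bonded to C and to –OCH3 → ester (not ketone + ether).
–C(=O)–N– linkage → amide (the N is not an amine).
pendant –CONH2: carbonyl C bonded to C and N → amide.
pendant –CH=CH2: C=C double bond → alkene.
pendant –CHO: carbonyl C bonded to C and H → aldehyde.
–C(=O)–O–C with C on the carbonyl side → ester.
pendant –CONH2: carbonyl C bonded to C and N → amide.
pendant –C6H5: benzene ring → arene.
pendant –COCH3: carbonyl C bonded to two carbons → ketone.
pendant –OCH3: C–O–C with sp³ C, no adjacent C=O → ether.
C=C double bond → alkene.

aldehyde, alkene, amide, arene, ester, ether, ketone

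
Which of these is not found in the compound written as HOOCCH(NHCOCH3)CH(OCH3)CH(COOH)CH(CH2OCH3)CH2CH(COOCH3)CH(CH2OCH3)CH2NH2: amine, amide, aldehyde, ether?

aldehyde

amine: present (CH2NH2 — –NH2 on an sp³ carbon with no adjacent C=O → amine).
ether: present (CH(OCH3) — pendant –OCH3: C–O–C with sp³ C, no adjacent C=O → ether).
amide: present (CH(NHCOCH3) — pendant –NHC(=O)CH3: N bonded to a carbonyl → amide (not amine)).
aldehyde: absent. In each of HOOC and CH(COOH), the carbonyl carbon bears –OH, not –H, so it is a carboxylic acid.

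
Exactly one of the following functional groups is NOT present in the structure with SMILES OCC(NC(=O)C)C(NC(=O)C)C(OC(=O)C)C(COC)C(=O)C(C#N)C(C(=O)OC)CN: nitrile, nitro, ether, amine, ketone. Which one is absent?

nitro

nitrile: present (CH(CN) — pendant –C≡N: nitrile).
ether: present (CH(CH2OCH3) — pendant –CH2OCH3: C–O–C linkage → ether).
ketone: present (CO — –C(=O)– with carbon on both sides → ketone).
amine: present (CH2NH2 — –NH2 on an sp³ carbon with no adjacent C=O → amine).
nitro: no segment matches this pattern.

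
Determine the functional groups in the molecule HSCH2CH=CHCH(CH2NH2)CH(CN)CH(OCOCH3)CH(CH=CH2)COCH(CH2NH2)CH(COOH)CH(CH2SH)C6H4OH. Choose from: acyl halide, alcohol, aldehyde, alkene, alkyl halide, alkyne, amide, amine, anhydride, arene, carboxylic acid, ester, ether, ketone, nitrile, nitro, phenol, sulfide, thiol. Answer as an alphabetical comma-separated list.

Taking each segment in turn:
  HSCH2: –SH on an sp³ carbon → thiol.
  CH=CH: C=C double bond → alkene.
  CH(CH2NH2): pendant –CH2NH2: N on sp³ C, no adjacent C=O → amine.
  CH(CN): pendant –C≡N: nitrile.
  CH(OCOCH3): pendant –OC(=O)CH3: an acyloxy group → ester.
  CH(CH=CH2): pendant –CH=CH2: C=C double bond → alkene.
  CO: –C(=O)– with carbon on both sides → ketone.
  CH(CH2NH2): pendant –CH2NH2: N on sp³ C, no adjacent C=O → amine.
  CH(COOH): pendant –COOH: carbonyl C bonded to C and –OH → carboxylic acid.
  CH(CH2SH): pendant –CH2SH → thiol.
  C6H4OH: –OH attached directly to an aromatic ring → phenol (not alcohol); the ring itself is an arene.

alkene, amine, arene, carboxylic acid, ester, ketone, nitrile, phenol, thiol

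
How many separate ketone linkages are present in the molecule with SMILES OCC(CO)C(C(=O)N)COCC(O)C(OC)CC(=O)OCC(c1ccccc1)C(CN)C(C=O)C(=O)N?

0

Taking each segment in turn:
  HOCH2: HO– on an sp³ carbon → alcohol.
  CH(CH2OH): pendant –CH2OH on an sp³ backbone C → alcohol.
  CH(CONH2): pendant –CONH2: carbonyl C bonded to C and N → amide.
  CH2OCH2: C–O–C with sp³ carbons on both sides and no adjacent C=O → ether.
  CH(OH): –OH on an sp³ carbon → alcohol (secondary).
  CH(OCH3): pendant –OCH3: C–O–C with sp³ C, no adjacent C=O → ether.
  CH2COOCH2: –C(=O)–O–C with C on the carbonyl side → ester.
  CH(C6H5): pendant –C6H5: benzene ring → arene.
  CH(CH2NH2): pendant –CH2NH2: N on sp³ C, no adjacent C=O → amine.
  CH(CHO): pendant –CHO: carbonyl C bonded to C and H → aldehyde.
  CONH2: –C(=O)NH2: carbonyl C bonded to C and to N → amide (the N is not a separate amine).
No segment is a ketone: CH(CONH2) is amide, not ketone; CH2COOCH2 is ester, not ketone; CH(CHO) is aldehyde, not ketone. → 0.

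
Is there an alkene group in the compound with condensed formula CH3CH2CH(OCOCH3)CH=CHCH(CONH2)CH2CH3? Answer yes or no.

yes

pendant –OC(=O)CH3: an acyloxy group → ester.
C=C double bond → alkene.
pendant –CONH2: carbonyl C bonded to C and N → amide.
The CH=CH segment supplies the alkene: C=C double bond → alkene.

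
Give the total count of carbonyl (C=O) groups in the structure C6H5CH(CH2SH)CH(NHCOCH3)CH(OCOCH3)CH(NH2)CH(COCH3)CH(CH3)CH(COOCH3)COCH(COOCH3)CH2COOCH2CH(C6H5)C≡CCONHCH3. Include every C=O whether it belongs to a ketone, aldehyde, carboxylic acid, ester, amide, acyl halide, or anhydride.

CH(NHCOCH3): amide, 1 C=O (running total 1).
CH(OCOCH3): ester, 1 C=O (running total 2).
CH(COCH3): ketone, 1 C=O (running total 3).
CH(COOCH3): ester, 1 C=O (running total 4).
CO: ketone, 1 C=O (running total 5).
CH(COOCH3): ester, 1 C=O (running total 6).
CH2COOCH2: ester, 1 C=O (running total 7).
CONHCH3: amide, 1 C=O (running total 8).

8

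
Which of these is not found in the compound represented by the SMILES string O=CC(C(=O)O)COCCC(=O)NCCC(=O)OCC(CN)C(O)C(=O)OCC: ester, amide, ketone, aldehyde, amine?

ketone

amide: present (CH2CONHCH2 — –C(=O)–N– linkage → amide (the N is not an amine)).
aldehyde: present (OHC — terminal –CHO: carbonyl C bonded to H and C → aldehyde).
ester: present (CH2COOCH2 — –C(=O)–O–C with C on the carbonyl side → ester).
amine: present (CH(CH2NH2) — pendant –CH2NH2: N on sp³ C, no adjacent C=O → amine).
ketone: absent. In each of CH2COOCH2 and COOCH2CH3, the C=O is bonded to an –O–C group, which defines an ester, not a ketone. In CH2CONHCH2, the C=O is bonded to nitrogen, which defines an amide, not a ketone. In CH(COOH), the C=O bears an –OH, making it a carboxylic acid rather than a ketone. In OHC, the carbonyl carbon carries an H, so it is an aldehyde, not a ketone.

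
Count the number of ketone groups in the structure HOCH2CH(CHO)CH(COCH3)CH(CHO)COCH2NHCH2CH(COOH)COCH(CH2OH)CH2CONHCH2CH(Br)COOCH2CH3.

HO– on an sp³ carbon → alcohol.
pendant –CHO: carbonyl C bonded to C and H → aldehyde.
pendant –COCH3: carbonyl C bonded to two carbons → ketone.
pendant –CHO: carbonyl C bonded to C and H → aldehyde.
–C(=O)– with carbon on both sides → ketone.
C–N–C with sp³ carbons and no adjacent C=O → amine (secondary).
pendant –COOH: carbonyl C bonded to C and –OH → carboxylic acid.
–C(=O)– with carbon on both sides → ketone.
pendant –CH2OH on an sp³ backbone C → alcohol.
–C(=O)–N– linkage → amide (the N is not an amine).
halogen on an sp³ carbon → alkyl halide.
–C(=O)OCH2CH3: carbonyl C bonded to C and to –OEt → ester.
Ketone appears at: CH(COCH3), CO, CO → 3.

3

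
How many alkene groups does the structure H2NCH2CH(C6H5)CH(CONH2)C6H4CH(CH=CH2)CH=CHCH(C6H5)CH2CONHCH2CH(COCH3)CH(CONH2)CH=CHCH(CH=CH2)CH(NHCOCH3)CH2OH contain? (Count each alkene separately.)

–NH2 on an sp³ carbon with no adjacent C=O → amine.
pendant –C6H5: benzene ring → arene.
pendant –CONH2: carbonyl C bonded to C and N → amide.
para-disubstituted benzene ring → arene.
pendant –CH=CH2: C=C double bond → alkene.
C=C double bond → alkene.
pendant –C6H5: benzene ring → arene.
–C(=O)–N– linkage → amide (the N is not an amine).
pendant –COCH3: carbonyl C bonded to two carbons → ketone.
pendant –CONH2: carbonyl C bonded to C and N → amide.
C=C double bond → alkene.
pendant –CH=CH2: C=C double bond → alkene.
pendant –NHC(=O)CH3: N bonded to a carbonyl → amide (not amine).
–OH on an sp³ carbon → alcohol.
Alkene appears at: CH(CH=CH2), CH=CH, CH=CH, CH(CH=CH2) → 4.

4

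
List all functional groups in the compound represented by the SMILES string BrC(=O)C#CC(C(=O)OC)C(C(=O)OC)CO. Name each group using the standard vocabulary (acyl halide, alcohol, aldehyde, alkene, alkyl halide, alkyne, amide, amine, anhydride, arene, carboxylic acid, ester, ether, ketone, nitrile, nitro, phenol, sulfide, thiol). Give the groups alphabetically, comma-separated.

–C(=O)Br: carbonyl C bonded to C and to a halogen → acyl halide (not alkyl halide).
C≡C triple bond → alkyne.
pendant –COOCH3: carbonyl C bonded to C and –OCH3 → ester.
pendant –COOCH3: carbonyl C bonded to C and –OCH3 → ester.
–OH on an sp³ carbon → alcohol.

acyl halide, alcohol, alkyne, ester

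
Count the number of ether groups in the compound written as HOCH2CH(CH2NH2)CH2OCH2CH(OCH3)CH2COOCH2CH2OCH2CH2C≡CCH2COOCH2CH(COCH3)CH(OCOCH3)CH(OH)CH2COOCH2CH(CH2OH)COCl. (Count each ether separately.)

3

HO– on an sp³ carbon → alcohol.
pendant –CH2NH2: N on sp³ C, no adjacent C=O → amine.
C–O–C with sp³ carbons on both sides and no adjacent C=O → ether.
pendant –OCH3: C–O–C with sp³ C, no adjacent C=O → ether.
–C(=O)–O–C with C on the carbonyl side → ester.
C–O–C with sp³ carbons on both sides and no adjacent C=O → ether.
C≡C triple bond → alkyne.
–C(=O)–O–C with C on the carbonyl side → ester.
pendant –COCH3: carbonyl C bonded to two carbons → ketone.
pendant –OC(=O)CH3: an acyloxy group → ester.
–OH on an sp³ carbon → alcohol (secondary).
–C(=O)–O–C with C on the carbonyl side → ester.
pendant –CH2OH on an sp³ backbone C → alcohol.
–C(=O)Cl: carbonyl C bonded to C and to a halogen → acyl halide (not alkyl halide).
Ether appears at: CH2OCH2, CH(OCH3), CH2OCH2 → 3.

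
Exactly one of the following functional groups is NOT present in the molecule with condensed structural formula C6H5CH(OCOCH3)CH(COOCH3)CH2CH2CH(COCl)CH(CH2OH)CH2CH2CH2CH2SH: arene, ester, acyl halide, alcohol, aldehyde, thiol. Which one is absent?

arene: present (C6H5 — C6H5– phenyl ring → arene).
alcohol: present (CH(CH2OH) — pendant –CH2OH on an sp³ backbone C → alcohol).
thiol: present (CH2SH — –SH on an sp³ carbon → thiol).
acyl halide: present (CH(COCl) — pendant –C(=O)X: carbonyl C bonded to C and halogen → acyl halide).
ester: present (CH(OCOCH3) — pendant –OC(=O)CH3: an acyloxy group → ester).
aldehyde: no segment matches this pattern.

aldehyde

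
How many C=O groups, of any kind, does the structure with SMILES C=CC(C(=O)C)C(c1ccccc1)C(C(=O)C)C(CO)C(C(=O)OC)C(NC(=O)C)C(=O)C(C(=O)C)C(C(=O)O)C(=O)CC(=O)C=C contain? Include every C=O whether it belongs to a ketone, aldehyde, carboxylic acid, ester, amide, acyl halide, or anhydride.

CH(COCH3): ketone, 1 C=O (running total 1).
CH(COCH3): ketone, 1 C=O (running total 2).
CH(COOCH3): ester, 1 C=O (running total 3).
CH(NHCOCH3): amide, 1 C=O (running total 4).
CO: ketone, 1 C=O (running total 5).
CH(COCH3): ketone, 1 C=O (running total 6).
CH(COOH): carboxylic acid, 1 C=O (running total 7).
CO: ketone, 1 C=O (running total 8).
CO: ketone, 1 C=O (running total 9).

9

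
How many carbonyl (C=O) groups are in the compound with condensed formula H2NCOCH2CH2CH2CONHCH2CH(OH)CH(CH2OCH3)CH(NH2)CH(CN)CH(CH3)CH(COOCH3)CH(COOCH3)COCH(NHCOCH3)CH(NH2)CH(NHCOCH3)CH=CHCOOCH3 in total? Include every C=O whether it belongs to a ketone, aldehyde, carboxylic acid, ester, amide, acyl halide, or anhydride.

8

H2NCO: amide, 1 C=O (running total 1).
CH2CONHCH2: amide, 1 C=O (running total 2).
CH(COOCH3): ester, 1 C=O (running total 3).
CH(COOCH3): ester, 1 C=O (running total 4).
CO: ketone, 1 C=O (running total 5).
CH(NHCOCH3): amide, 1 C=O (running total 6).
CH(NHCOCH3): amide, 1 C=O (running total 7).
COOCH3: ester, 1 C=O (running total 8).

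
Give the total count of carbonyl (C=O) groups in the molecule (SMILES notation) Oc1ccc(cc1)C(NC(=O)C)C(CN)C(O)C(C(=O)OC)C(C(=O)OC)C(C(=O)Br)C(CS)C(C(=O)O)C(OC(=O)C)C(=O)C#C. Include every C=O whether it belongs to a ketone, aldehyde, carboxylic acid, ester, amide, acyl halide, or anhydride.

7

CH(NHCOCH3): amide, 1 C=O (running total 1).
CH(COOCH3): ester, 1 C=O (running total 2).
CH(COOCH3): ester, 1 C=O (running total 3).
CH(COBr): acyl halide, 1 C=O (running total 4).
CH(COOH): carboxylic acid, 1 C=O (running total 5).
CH(OCOCH3): ester, 1 C=O (running total 6).
CO: ketone, 1 C=O (running total 7).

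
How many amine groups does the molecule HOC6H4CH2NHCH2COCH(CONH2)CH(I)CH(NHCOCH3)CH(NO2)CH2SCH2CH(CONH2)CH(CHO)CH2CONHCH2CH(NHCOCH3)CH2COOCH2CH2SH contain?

1

Reading the structure from left to right:
  HOC6H4: –OH attached directly to an aromatic ring → phenol (not alcohol); the ring itself is an arene.
  CH2NHCH2: C–N–C with sp³ carbons and no adjacent C=O → amine (secondary).
  CO: –C(=O)– with carbon on both sides → ketone.
  CH(CONH2): pendant –CONH2: carbonyl C bonded to C and N → amide.
  CH(I): halogen on an sp³ carbon → alkyl halide.
  CH(NHCOCH3): pendant –NHC(=O)CH3: N bonded to a carbonyl → amide (not amine).
  CH(NO2): –NO2 on an sp³ carbon → nitro (the N=O is not a carbonyl).
  CH2SCH2: C–S–C linkage → sulfide (thioether).
  CH(CONH2): pendant –CONH2: carbonyl C bonded to C and N → amide.
  CH(CHO): pendant –CHO: carbonyl C bonded to C and H → aldehyde.
  CH2CONHCH2: –C(=O)–N– linkage → amide (the N is not an amine).
  CH(NHCOCH3): pendant –NHC(=O)CH3: N bonded to a carbonyl → amide (not amine).
  CH2COOCH2: –C(=O)–O–C with C on the carbonyl side → ester.
  CH2SH: –SH on an sp³ carbon → thiol.
Amine appears at: CH2NHCH2 → 1.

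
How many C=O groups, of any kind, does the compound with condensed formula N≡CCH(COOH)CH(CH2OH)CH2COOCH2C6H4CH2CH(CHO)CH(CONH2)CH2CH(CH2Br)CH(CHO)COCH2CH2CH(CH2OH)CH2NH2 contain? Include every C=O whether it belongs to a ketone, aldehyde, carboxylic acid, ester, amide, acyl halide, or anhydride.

CH(COOH): carboxylic acid, 1 C=O (running total 1).
CH2COOCH2: ester, 1 C=O (running total 2).
CH(CHO): aldehyde, 1 C=O (running total 3).
CH(CONH2): amide, 1 C=O (running total 4).
CH(CHO): aldehyde, 1 C=O (running total 5).
CO: ketone, 1 C=O (running total 6).

6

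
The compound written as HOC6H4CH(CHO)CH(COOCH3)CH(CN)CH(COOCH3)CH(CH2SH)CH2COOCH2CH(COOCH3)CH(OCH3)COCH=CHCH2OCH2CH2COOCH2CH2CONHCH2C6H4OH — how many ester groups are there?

Working along the chain:
  HOC6H4: –OH attached directly to an aromatic ring → phenol (not alcohol); the ring itself is an arene.
  CH(CHO): pendant –CHO: carbonyl C bonded to C and H → aldehyde.
  CH(COOCH3): pendant –COOCH3: carbonyl C bonded to C and –OCH3 → ester.
  CH(CN): pendant –C≡N: nitrile.
  CH(COOCH3): pendant –COOCH3: carbonyl C bonded to C and –OCH3 → ester.
  CH(CH2SH): pendant –CH2SH → thiol.
  CH2COOCH2: –C(=O)–O–C with C on the carbonyl side → ester.
  CH(COOCH3): pendant –COOCH3: carbonyl C bonded to C and –OCH3 → ester.
  CH(OCH3): pendant –OCH3: C–O–C with sp³ C, no adjacent C=O → ether.
  CO: –C(=O)– with carbon on both sides → ketone.
  CH=CH: C=C double bond → alkene.
  CH2OCH2: C–O–C with sp³ carbons on both sides and no adjacent C=O → ether.
  CH2COOCH2: –C(=O)–O–C with C on the carbonyl side → ester.
  CH2CONHCH2: –C(=O)–N– linkage → amide (the N is not an amine).
  C6H4OH: –OH attached directly to an aromatic ring → phenol (not alcohol); the ring itself is an arene.
Ester appears at: CH(COOCH3), CH(COOCH3), CH2COOCH2, CH(COOCH3), CH2COOCH2 → 5.

5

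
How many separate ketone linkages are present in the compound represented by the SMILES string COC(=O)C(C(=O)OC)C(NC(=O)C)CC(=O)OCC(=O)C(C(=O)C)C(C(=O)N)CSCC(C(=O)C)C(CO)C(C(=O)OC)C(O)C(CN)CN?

CH3O–C(=O)–: carbonyl C bonded to C and to –OCH3 → ester (not ketone + ether).
pendant –COOCH3: carbonyl C bonded to C and –OCH3 → ester.
pendant –NHC(=O)CH3: N bonded to a carbonyl → amide (not amine).
–C(=O)–O–C with C on the carbonyl side → ester.
–C(=O)– with carbon on both sides → ketone.
pendant –COCH3: carbonyl C bonded to two carbons → ketone.
pendant –CONH2: carbonyl C bonded to C and N → amide.
C–S–C linkage → sulfide (thioether).
pendant –COCH3: carbonyl C bonded to two carbons → ketone.
pendant –CH2OH on an sp³ backbone C → alcohol.
pendant –COOCH3: carbonyl C bonded to C and –OCH3 → ester.
–OH on an sp³ carbon → alcohol (secondary).
pendant –CH2NH2: N on sp³ C, no adjacent C=O → amine.
–NH2 on an sp³ carbon with no adjacent C=O → amine.
Ketone appears at: CO, CH(COCH3), CH(COCH3) → 3.

3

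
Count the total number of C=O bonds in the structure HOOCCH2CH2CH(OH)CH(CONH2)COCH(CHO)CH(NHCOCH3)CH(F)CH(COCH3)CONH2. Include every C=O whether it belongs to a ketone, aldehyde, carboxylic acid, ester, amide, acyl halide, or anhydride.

7

HOOC: carboxylic acid, 1 C=O (running total 1).
CH(CONH2): amide, 1 C=O (running total 2).
CO: ketone, 1 C=O (running total 3).
CH(CHO): aldehyde, 1 C=O (running total 4).
CH(NHCOCH3): amide, 1 C=O (running total 5).
CH(COCH3): ketone, 1 C=O (running total 6).
CONH2: amide, 1 C=O (running total 7).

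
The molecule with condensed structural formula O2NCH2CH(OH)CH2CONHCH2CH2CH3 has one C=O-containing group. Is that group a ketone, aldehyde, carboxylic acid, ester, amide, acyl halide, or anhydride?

The carbonyl is in the CH2CONHCH2 segment: –C(=O)–N– linkage → amide (the N is not an amine).

amide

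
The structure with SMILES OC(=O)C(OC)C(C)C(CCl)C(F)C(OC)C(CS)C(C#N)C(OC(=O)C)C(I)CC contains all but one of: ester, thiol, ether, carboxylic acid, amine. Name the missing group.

amine

ester: present (CH(OCOCH3) — pendant –OC(=O)CH3: an acyloxy group → ester).
carboxylic acid: present (HOOC — –COOH: carbonyl C bonded to –OH and C → carboxylic acid (the –OH is not a separate alcohol)).
ether: present (CH(OCH3) — pendant –OCH3: C–O–C with sp³ C, no adjacent C=O → ether).
thiol: present (CH(CH2SH) — pendant –CH2SH → thiol).
amine: no segment matches this pattern.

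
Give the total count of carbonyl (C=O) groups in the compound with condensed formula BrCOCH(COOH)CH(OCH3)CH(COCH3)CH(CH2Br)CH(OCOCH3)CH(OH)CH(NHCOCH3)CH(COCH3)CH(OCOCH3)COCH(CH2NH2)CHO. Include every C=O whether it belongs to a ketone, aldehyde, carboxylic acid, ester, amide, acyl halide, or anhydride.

9

BrCO: acyl halide, 1 C=O (running total 1).
CH(COOH): carboxylic acid, 1 C=O (running total 2).
CH(COCH3): ketone, 1 C=O (running total 3).
CH(OCOCH3): ester, 1 C=O (running total 4).
CH(NHCOCH3): amide, 1 C=O (running total 5).
CH(COCH3): ketone, 1 C=O (running total 6).
CH(OCOCH3): ester, 1 C=O (running total 7).
CO: ketone, 1 C=O (running total 8).
CHO: aldehyde, 1 C=O (running total 9).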